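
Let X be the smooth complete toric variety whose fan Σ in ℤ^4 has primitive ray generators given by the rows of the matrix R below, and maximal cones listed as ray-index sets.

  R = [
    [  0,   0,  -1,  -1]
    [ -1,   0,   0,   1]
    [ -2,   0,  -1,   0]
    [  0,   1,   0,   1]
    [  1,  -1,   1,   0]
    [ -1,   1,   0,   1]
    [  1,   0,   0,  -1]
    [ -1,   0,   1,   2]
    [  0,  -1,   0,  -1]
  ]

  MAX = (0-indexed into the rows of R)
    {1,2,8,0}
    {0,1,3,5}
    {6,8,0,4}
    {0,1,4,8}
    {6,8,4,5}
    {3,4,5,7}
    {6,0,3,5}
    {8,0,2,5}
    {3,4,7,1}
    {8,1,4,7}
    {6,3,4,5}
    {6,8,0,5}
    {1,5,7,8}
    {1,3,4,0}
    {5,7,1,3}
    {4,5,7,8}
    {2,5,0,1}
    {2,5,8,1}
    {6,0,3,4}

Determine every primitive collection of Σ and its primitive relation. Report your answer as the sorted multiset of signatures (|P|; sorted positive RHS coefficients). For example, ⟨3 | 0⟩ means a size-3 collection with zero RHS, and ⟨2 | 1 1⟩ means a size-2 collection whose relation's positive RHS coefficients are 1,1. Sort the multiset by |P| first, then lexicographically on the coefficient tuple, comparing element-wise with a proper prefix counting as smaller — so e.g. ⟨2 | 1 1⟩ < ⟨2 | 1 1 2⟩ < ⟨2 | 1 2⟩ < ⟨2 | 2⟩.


Δ(Σ) — 9 vertices, 11 min non-faces:

  {1,6}:  v_{1} + v_{6} = 0  ⇒ sig = ⟨2 | 0⟩
  {3,8}:  v_{3} + v_{8} = 0  ⇒ sig = ⟨2 | 0⟩
  {0,7}:  v_{0} + v_{7} = v_{1}  ⇒ sig = ⟨2 | 1⟩
  {2,4}:  v_{2} + v_{4} = v_{1} + v_{8}  ⇒ sig = ⟨2 | 1 1⟩
  {6,7}:  v_{6} + v_{7} = v_{4} + v_{5}  ⇒ sig = ⟨2 | 1 1⟩
  {2,3}:  v_{2} + v_{3} = v_{0} + v_{1} + v_{5}  ⇒ sig = ⟨2 | 1 1 1⟩
  {2,6}:  v_{2} + v_{6} = v_{0} + v_{5} + v_{8}  ⇒ sig = ⟨2 | 1 1 1⟩
  {2,7}:  v_{2} + v_{7} = 2·v_{1} + v_{5} + v_{8}  ⇒ sig = ⟨2 | 1 1 2⟩
  {0,4,5}:  v_{0} + v_{4} + v_{5} = 0  ⇒ sig = ⟨3 | 0⟩
  {1,4,5}:  v_{1} + v_{4} + v_{5} = v_{7}  ⇒ sig = ⟨3 | 1⟩
  {0,1,5,8}:  v_{0} + v_{1} + v_{5} + v_{8} = v_{2}  ⇒ sig = ⟨4 | 1⟩

so the primitive-relation signature multiset is
[⟨2 | 0⟩, ⟨2 | 0⟩, ⟨2 | 1⟩, ⟨2 | 1 1⟩, ⟨2 | 1 1⟩, ⟨2 | 1 1 1⟩, ⟨2 | 1 1 1⟩, ⟨2 | 1 1 2⟩, ⟨3 | 0⟩, ⟨3 | 1⟩, ⟨4 | 1⟩]


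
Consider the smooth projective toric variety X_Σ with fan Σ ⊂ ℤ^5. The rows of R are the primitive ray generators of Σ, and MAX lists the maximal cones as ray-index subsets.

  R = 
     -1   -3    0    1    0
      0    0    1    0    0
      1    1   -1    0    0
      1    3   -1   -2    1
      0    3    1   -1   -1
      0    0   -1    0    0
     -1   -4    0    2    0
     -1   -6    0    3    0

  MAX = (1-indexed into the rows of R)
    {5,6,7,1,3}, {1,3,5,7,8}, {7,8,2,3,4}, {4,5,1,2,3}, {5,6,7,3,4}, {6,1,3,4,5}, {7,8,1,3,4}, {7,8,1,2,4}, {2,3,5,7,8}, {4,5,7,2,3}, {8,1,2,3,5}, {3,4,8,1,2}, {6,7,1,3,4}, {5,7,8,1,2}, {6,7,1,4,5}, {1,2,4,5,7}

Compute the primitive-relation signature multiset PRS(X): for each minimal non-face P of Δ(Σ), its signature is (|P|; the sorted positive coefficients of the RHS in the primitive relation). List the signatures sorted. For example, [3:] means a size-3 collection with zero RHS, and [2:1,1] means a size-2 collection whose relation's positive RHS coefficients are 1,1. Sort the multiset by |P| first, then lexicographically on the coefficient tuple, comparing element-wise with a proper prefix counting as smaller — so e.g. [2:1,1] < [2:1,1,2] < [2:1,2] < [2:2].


Primitive collections (5):

  {2,6}:  v_{2} + v_{6} = 0  ⇒ sig = [2:]
  {6,8}:  v_{6} + v_{8} = v_{1} + v_{3} + v_{7}  ⇒ sig = [2:1,1,1]
  {4,5,8}:  v_{4} + v_{5} + v_{8} = 0  ⇒ sig = [3:]
  {1,2,3,7}:  v_{1} + v_{2} + v_{3} + v_{7} = v_{8}  ⇒ sig = [4:1]
  {1,3,4,5,7}:  v_{1} + v_{3} + v_{4} + v_{5} + v_{7} = v_{6}  ⇒ sig = [5:1]

Signatures (|P|; sorted positive RHS coefficients), sorted:
{ [2:],  [2:1,1,1],  [3:],  [4:1],  [5:1] }


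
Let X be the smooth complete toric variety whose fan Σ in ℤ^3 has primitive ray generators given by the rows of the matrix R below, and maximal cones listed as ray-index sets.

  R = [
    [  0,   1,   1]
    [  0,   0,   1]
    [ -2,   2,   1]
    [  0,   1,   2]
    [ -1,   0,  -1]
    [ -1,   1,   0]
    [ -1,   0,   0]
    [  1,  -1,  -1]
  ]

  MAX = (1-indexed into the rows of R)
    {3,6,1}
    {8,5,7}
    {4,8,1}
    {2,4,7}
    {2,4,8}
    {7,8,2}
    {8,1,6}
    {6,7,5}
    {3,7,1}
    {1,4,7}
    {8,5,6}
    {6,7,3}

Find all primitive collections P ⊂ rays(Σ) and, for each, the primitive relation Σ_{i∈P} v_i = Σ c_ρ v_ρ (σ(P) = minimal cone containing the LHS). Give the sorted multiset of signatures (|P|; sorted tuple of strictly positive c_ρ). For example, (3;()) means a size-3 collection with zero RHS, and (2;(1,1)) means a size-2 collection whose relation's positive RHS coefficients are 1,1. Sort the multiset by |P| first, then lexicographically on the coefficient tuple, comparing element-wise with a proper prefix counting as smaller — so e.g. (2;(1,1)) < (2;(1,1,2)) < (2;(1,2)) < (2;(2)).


14 minimal non-faces of Δ(Σ) (on 8 rays):

  {1,2}:  v_{1} + v_{2} = v_{4}  so sig = (2;(1))
  {1,5}:  v_{1} + v_{5} = v_{6}  so sig = (2;(1))
  {2,5}:  v_{2} + v_{5} = v_{7}  so sig = (2;(1))
  {3,8}:  v_{3} + v_{8} = v_{6}  so sig = (2;(1))
  {2,6}:  v_{2} + v_{6} = v_{1} + v_{7}  so sig = (2;(1,1))
  {4,5}:  v_{4} + v_{5} = v_{1} + v_{7}  so sig = (2;(1,1))
  {3,5}:  v_{3} + v_{5} = 2·v_{6} + v_{7}  so sig = (2;(1,2))
  {4,6}:  v_{4} + v_{6} = 2·v_{1} + v_{7}  so sig = (2;(1,2))
  {2,3}:  v_{2} + v_{3} = 2·v_{1} + 2·v_{7}  so sig = (2;(2,2))
  {3,4}:  v_{3} + v_{4} = 3·v_{1} + 2·v_{7}  so sig = (2;(2,3))
  {1,7,8}:  v_{1} + v_{7} + v_{8} = 0  so sig = (3;())
  {1,6,7}:  v_{1} + v_{6} + v_{7} = v_{3}  so sig = (3;(1))
  {4,7,8}:  v_{4} + v_{7} + v_{8} = v_{2}  so sig = (3;(1))
  {6,7,8}:  v_{6} + v_{7} + v_{8} = v_{5}  so sig = (3;(1))

Hence PRS(X_Σ) =
    (2;(1))
    (2;(1))
    (2;(1))
    (2;(1))
    (2;(1,1))
    (2;(1,1))
    (2;(1,2))
    (2;(1,2))
    (2;(2,2))
    (2;(2,3))
    (3;())
    (3;(1))
    (3;(1))
    (3;(1))


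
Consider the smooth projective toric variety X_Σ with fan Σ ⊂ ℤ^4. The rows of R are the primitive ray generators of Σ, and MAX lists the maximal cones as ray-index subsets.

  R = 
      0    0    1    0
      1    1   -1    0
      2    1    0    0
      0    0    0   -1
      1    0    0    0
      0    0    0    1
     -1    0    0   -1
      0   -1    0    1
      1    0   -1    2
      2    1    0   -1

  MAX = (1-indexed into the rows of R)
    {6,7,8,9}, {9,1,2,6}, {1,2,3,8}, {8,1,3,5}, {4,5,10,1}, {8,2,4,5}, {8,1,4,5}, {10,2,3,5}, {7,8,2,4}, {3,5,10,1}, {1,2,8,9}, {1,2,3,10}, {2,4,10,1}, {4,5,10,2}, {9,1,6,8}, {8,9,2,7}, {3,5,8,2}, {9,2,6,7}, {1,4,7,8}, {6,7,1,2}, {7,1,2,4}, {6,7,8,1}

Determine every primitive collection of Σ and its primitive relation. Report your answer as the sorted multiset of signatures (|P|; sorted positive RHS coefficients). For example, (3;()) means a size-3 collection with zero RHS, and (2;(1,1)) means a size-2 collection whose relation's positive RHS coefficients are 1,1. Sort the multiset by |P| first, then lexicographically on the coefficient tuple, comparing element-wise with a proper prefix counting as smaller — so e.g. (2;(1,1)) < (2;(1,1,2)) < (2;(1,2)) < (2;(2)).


The 18 primitive collections of Σ (r=10, n=4):

  P={4,6}:  v_{4} + v_{6} = 0  →  sig = (2;())
  P={3,4}:  v_{3} + v_{4} = v_{10}  →  sig = (2;(1))
  P={5,7}:  v_{5} + v_{7} = v_{4}  →  sig = (2;(1))
  P={6,10}:  v_{6} + v_{10} = v_{3}  →  sig = (2;(1))
  P={4,9}:  v_{4} + v_{9} = v_{2} + v_{8}  →  sig = (2;(1,1))
  P={3,7}:  v_{3} + v_{7} = v_{1} + v_{2} + v_{4}  →  sig = (2;(1,1,1))
  P={5,6}:  v_{5} + v_{6} = v_{1} + v_{2} + v_{8}  →  sig = (2;(1,1,1))
  P={9,10}:  v_{9} + v_{10} = v_{2} + v_{3} + v_{8}  →  sig = (2;(1,1,1))
  P={7,10}:  v_{7} + v_{10} = v_{1} + v_{2} + 2·v_{4}  →  sig = (2;(1,1,2))
  P={3,6}:  v_{3} + v_{6} = 2·v_{1} + 2·v_{2} + v_{8}  →  sig = (2;(1,2,2))
  P={5,9}:  v_{5} + v_{9} = v_{1} + 2·v_{2} + 2·v_{8}  →  sig = (2;(1,2,2))
  P={8,10}:  v_{8} + v_{10} = 2·v_{5}  →  sig = (2;(2))
  P={3,9}:  v_{3} + v_{9} = 2·v_{1} + 3·v_{2} + 2·v_{8}  →  sig = (2;(2,2,3))
  P={1,2,5}:  v_{1} + v_{2} + v_{5} = v_{3}  →  sig = (3;(1))
  P={1,7,9}:  v_{1} + v_{7} + v_{9} = v_{6}  →  sig = (3;(1))
  P={2,6,8}:  v_{2} + v_{6} + v_{8} = v_{9}  →  sig = (3;(1))
  P={1,2,7,8}:  v_{1} + v_{2} + v_{7} + v_{8} = 0  →  sig = (4;())
  P={1,2,4,8}:  v_{1} + v_{2} + v_{4} + v_{8} = v_{5}  →  sig = (4;(1))

Signatures (|P|; sorted positive RHS coefficients), sorted:
[(2;()), (2;(1)), (2;(1)), (2;(1)), (2;(1,1)), (2;(1,1,1)), (2;(1,1,1)), (2;(1,1,1)), (2;(1,1,2)), (2;(1,2,2)), (2;(1,2,2)), (2;(2)), (2;(2,2,3)), (3;(1)), (3;(1)), (3;(1)), (4;()), (4;(1))]


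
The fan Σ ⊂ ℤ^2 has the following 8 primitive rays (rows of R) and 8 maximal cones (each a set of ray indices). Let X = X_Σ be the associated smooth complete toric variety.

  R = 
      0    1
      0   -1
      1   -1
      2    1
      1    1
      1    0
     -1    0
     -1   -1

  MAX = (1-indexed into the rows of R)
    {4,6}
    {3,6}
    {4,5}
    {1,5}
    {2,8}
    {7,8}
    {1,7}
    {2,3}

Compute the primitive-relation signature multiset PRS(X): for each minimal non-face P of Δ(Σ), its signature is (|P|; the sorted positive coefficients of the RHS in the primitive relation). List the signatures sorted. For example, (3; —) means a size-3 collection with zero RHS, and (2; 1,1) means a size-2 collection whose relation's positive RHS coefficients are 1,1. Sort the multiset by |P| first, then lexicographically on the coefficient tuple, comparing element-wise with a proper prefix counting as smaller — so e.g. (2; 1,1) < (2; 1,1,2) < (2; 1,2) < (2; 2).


20 collections generate NE(X_Σ); each relation:

  {1,2}:  v_{1} + v_{2} = 0 — sig = (2; —)
  {5,8}:  v_{5} + v_{8} = 0 — sig = (2; —)
  {6,7}:  v_{6} + v_{7} = 0 — sig = (2; —)
  {1,3}:  v_{1} + v_{3} = v_{6} — sig = (2; 1)
  {1,6}:  v_{1} + v_{6} = v_{5} — sig = (2; 1)
  {1,8}:  v_{1} + v_{8} = v_{7} — sig = (2; 1)
  {2,5}:  v_{2} + v_{5} = v_{6} — sig = (2; 1)
  {2,6}:  v_{2} + v_{6} = v_{3} — sig = (2; 1)
  {2,7}:  v_{2} + v_{7} = v_{8} — sig = (2; 1)
  {3,7}:  v_{3} + v_{7} = v_{2} — sig = (2; 1)
  {4,7}:  v_{4} + v_{7} = v_{5} — sig = (2; 1)
  {4,8}:  v_{4} + v_{8} = v_{6} — sig = (2; 1)
  {5,6}:  v_{5} + v_{6} = v_{4} — sig = (2; 1)
  {5,7}:  v_{5} + v_{7} = v_{1} — sig = (2; 1)
  {6,8}:  v_{6} + v_{8} = v_{2} — sig = (2; 1)
  {1,4}:  v_{1} + v_{4} = 2·v_{5} — sig = (2; 2)
  {2,4}:  v_{2} + v_{4} = 2·v_{6} — sig = (2; 2)
  {3,5}:  v_{3} + v_{5} = 2·v_{6} — sig = (2; 2)
  {3,8}:  v_{3} + v_{8} = 2·v_{2} — sig = (2; 2)
  {3,4}:  v_{3} + v_{4} = 3·v_{6} — sig = (2; 3)

Signatures (|P|; sorted positive RHS coefficients), sorted:
    |P|=2: 20 collections, coeffs (), (), (), (1), (1), (1), (1), (1), (1), (1), (1), (1), (1), (1), (1), (2), (2), (2), (2), (3)


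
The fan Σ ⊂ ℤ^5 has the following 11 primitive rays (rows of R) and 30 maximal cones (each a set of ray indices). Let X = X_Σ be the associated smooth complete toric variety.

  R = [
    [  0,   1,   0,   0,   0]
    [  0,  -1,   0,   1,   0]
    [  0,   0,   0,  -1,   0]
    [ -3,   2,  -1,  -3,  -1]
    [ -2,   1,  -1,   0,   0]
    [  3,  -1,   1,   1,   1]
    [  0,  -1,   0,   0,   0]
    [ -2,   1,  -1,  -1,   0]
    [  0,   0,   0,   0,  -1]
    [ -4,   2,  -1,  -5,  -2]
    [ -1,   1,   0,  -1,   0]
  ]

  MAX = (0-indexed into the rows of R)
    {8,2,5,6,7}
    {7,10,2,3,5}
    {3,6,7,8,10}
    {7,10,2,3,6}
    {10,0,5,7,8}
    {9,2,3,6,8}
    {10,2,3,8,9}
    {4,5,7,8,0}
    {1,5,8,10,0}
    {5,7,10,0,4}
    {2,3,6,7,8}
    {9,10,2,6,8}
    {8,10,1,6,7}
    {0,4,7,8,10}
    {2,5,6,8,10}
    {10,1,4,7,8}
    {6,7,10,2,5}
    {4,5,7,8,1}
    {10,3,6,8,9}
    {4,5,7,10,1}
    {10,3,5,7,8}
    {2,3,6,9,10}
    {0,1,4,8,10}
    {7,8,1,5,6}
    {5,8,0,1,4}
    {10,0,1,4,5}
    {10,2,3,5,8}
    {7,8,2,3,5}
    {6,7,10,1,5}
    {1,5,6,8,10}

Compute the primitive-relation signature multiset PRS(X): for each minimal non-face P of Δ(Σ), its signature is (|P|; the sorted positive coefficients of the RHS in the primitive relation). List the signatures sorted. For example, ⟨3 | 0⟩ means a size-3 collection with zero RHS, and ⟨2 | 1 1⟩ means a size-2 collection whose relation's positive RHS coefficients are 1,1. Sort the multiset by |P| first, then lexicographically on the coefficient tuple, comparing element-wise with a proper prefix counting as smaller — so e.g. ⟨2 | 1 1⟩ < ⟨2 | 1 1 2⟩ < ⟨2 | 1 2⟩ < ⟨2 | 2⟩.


20 collections generate NE(X_Σ); each relation:

  • {0,6}:  v_{0} + v_{6} = 0  ⇒ sig = ⟨2 | 0⟩
  • {1,2}:  v_{1} + v_{2} = v_{6}  ⇒ sig = ⟨2 | 1⟩
  • {2,4}:  v_{2} + v_{4} = v_{7}  ⇒ sig = ⟨2 | 1⟩
  • {4,6}:  v_{4} + v_{6} = v_{1} + v_{7}  ⇒ sig = ⟨2 | 1 1⟩
  • {0,2}:  v_{0} + v_{2} = v_{5} + v_{7} + v_{8} + v_{10}  ⇒ sig = ⟨2 | 1 1 1 1⟩
  • {0,9}:  v_{0} + v_{9} = v_{2} + v_{3} + v_{8} + v_{10}  ⇒ sig = ⟨2 | 1 1 1 1⟩
  • {1,3}:  v_{1} + v_{3} = v_{6} + v_{7} + v_{8} + v_{10}  ⇒ sig = ⟨2 | 1 1 1 1⟩
  • {4,9}:  v_{4} + v_{9} = v_{3} + v_{6} + v_{7} + v_{8} + v_{10}  ⇒ sig = ⟨2 | 1 1 1 1 1⟩
  • {1,9}:  v_{1} + v_{9} = v_{3} + 2·v_{6} + v_{8} + v_{10}  ⇒ sig = ⟨2 | 1 1 1 2⟩
  • {3,4}:  v_{3} + v_{4} = 2·v_{7} + v_{8} + v_{10}  ⇒ sig = ⟨2 | 1 1 2⟩
  • {5,9}:  v_{5} + v_{9} = 3·v_{2} + v_{8} + v_{10}  ⇒ sig = ⟨2 | 1 1 3⟩
  • {7,9}:  v_{7} + v_{9} = 2·v_{3} + v_{6}  ⇒ sig = ⟨2 | 1 2⟩
  • {0,3}:  v_{0} + v_{3} = v_{5} + 2·v_{7} + 2·v_{8} + 2·v_{10}  ⇒ sig = ⟨2 | 1 2 2 2⟩
  • {0,1,7}:  v_{0} + v_{1} + v_{7} = v_{4}  ⇒ sig = ⟨3 | 1⟩
  • {3,5,6}:  v_{3} + v_{5} + v_{6} = 2·v_{2}  ⇒ sig = ⟨3 | 2⟩
  • {2,7,8,10}:  v_{2} + v_{7} + v_{8} + v_{10} = v_{3}  ⇒ sig = ⟨4 | 1⟩
  • {4,5,8,10}:  v_{4} + v_{5} + v_{8} + v_{10} = v_{0}  ⇒ sig = ⟨4 | 1⟩
  • {1,5,7,8,10}:  v_{1} + v_{5} + v_{7} + v_{8} + v_{10} = 0  ⇒ sig = ⟨5 | 0⟩
  • {2,3,6,8,10}:  v_{2} + v_{3} + v_{6} + v_{8} + v_{10} = v_{9}  ⇒ sig = ⟨5 | 1⟩
  • {5,6,7,8,10}:  v_{5} + v_{6} + v_{7} + v_{8} + v_{10} = v_{2}  ⇒ sig = ⟨5 | 1⟩

so the primitive-relation signature multiset is
{ ⟨2 | 0⟩,  ⟨2 | 1⟩ ×2,  ⟨2 | 1 1⟩,  ⟨2 | 1 1 1 1⟩ ×3,  ⟨2 | 1 1 1 1 1⟩,  ⟨2 | 1 1 1 2⟩,  ⟨2 | 1 1 2⟩,  ⟨2 | 1 1 3⟩,  ⟨2 | 1 2⟩,  ⟨2 | 1 2 2 2⟩,  ⟨3 | 1⟩,  ⟨3 | 2⟩,  ⟨4 | 1⟩ ×2,  ⟨5 | 0⟩,  ⟨5 | 1⟩ ×2 }


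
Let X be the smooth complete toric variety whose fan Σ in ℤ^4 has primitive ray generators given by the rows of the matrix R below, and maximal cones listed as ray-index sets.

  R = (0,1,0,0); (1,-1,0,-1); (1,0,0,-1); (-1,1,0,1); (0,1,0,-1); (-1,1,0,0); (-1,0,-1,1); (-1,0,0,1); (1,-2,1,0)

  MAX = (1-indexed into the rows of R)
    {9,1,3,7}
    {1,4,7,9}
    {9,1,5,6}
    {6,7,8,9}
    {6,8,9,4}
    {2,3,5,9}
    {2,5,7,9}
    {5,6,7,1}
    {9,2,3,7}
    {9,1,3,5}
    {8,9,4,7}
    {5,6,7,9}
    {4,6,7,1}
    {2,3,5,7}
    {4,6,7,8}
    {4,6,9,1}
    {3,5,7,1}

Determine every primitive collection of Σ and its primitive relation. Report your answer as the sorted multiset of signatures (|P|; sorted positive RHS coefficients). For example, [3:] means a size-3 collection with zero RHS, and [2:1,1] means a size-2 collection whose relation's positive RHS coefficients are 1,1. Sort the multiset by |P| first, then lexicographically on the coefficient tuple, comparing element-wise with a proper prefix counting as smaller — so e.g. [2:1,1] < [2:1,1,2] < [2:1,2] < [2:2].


Primitive collections (14):

  P={2,4}:  v_{2} + v_{4} = 0 ; sig = [2:]
  P={3,8}:  v_{3} + v_{8} = 0 ; sig = [2:]
  P={1,2}:  v_{1} + v_{2} = v_{3} ; sig = [2:1]
  P={1,8}:  v_{1} + v_{8} = v_{4} ; sig = [2:1]
  P={3,4}:  v_{3} + v_{4} = v_{1} ; sig = [2:1]
  P={3,6}:  v_{3} + v_{6} = v_{5} ; sig = [2:1]
  P={5,8}:  v_{5} + v_{8} = v_{6} ; sig = [2:1]
  P={4,5}:  v_{4} + v_{5} = v_{1} + v_{6} ; sig = [2:1,1]
  P={2,8}:  v_{2} + v_{8} = v_{5} + v_{7} + v_{9} ; sig = [2:1,1,1]
  P={2,6}:  v_{2} + v_{6} = 2·v_{5} + v_{7} + v_{9} ; sig = [2:1,1,2]
  P={1,5,7,9}:  v_{1} + v_{5} + v_{7} + v_{9} = 0 ; sig = [4:]
  P={1,6,7,9}:  v_{1} + v_{6} + v_{7} + v_{9} = v_{8} ; sig = [4:1]
  P={3,5,7,9}:  v_{3} + v_{5} + v_{7} + v_{9} = v_{2} ; sig = [4:1]
  P={4,6,7,9}:  v_{4} + v_{6} + v_{7} + v_{9} = 2·v_{8} ; sig = [4:2]

Sorted signature multiset PRS(X):
{ [2:] ×2,  [2:1] ×5,  [2:1,1],  [2:1,1,1],  [2:1,1,2],  [4:],  [4:1] ×2,  [4:2] }


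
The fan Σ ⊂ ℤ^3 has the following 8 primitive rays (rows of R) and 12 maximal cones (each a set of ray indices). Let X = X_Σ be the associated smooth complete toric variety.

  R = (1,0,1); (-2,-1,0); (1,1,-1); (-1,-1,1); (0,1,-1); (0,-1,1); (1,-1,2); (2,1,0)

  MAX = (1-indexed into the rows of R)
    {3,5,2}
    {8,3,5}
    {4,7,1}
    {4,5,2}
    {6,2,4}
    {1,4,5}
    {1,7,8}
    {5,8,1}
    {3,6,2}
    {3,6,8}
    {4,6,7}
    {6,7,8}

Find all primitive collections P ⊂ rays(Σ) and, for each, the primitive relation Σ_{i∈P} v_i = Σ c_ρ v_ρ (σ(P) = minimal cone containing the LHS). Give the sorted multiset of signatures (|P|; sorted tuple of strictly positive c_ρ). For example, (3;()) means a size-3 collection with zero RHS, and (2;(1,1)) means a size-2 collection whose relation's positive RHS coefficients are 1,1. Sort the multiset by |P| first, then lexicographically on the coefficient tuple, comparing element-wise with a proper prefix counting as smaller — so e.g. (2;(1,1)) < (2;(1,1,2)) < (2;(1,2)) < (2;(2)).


Minimal non-faces — 10 found among 8 rays, 12 max cones:

  {2,8}:  v_{2} + v_{8} = 0 ; sig = (2;())
  {3,4}:  v_{3} + v_{4} = 0 ; sig = (2;())
  {5,6}:  v_{5} + v_{6} = 0 ; sig = (2;())
  {1,2}:  v_{1} + v_{2} = v_{4} ; sig = (2;(1))
  {1,3}:  v_{1} + v_{3} = v_{8} ; sig = (2;(1))
  {1,6}:  v_{1} + v_{6} = v_{7} ; sig = (2;(1))
  {4,8}:  v_{4} + v_{8} = v_{1} ; sig = (2;(1))
  {5,7}:  v_{5} + v_{7} = v_{1} ; sig = (2;(1))
  {2,7}:  v_{2} + v_{7} = v_{4} + v_{6} ; sig = (2;(1,1))
  {3,7}:  v_{3} + v_{7} = v_{6} + v_{8} ; sig = (2;(1,1))

Sorted signature multiset PRS(X):
    (2;())
    (2;())
    (2;())
    (2;(1))
    (2;(1))
    (2;(1))
    (2;(1))
    (2;(1))
    (2;(1,1))
    (2;(1,1))


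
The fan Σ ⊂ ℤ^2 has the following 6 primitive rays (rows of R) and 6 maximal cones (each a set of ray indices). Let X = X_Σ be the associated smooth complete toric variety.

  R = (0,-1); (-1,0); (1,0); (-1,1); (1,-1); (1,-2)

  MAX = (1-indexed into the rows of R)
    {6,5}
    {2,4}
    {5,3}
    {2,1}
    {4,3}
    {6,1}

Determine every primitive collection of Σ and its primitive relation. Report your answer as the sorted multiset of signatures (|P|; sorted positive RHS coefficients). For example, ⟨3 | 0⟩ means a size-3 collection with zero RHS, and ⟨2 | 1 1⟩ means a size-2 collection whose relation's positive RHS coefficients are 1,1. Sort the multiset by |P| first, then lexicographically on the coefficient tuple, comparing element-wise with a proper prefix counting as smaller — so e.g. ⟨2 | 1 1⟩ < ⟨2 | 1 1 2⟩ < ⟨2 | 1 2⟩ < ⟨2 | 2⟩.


The 9 primitive collections of Σ (r=6, n=2):

  P={2,3}:  v_{2} + v_{3} = 0 ; sig = ⟨2 | 0⟩
  P={4,5}:  v_{4} + v_{5} = 0 ; sig = ⟨2 | 0⟩
  P={1,3}:  v_{1} + v_{3} = v_{5} ; sig = ⟨2 | 1⟩
  P={1,4}:  v_{1} + v_{4} = v_{2} ; sig = ⟨2 | 1⟩
  P={1,5}:  v_{1} + v_{5} = v_{6} ; sig = ⟨2 | 1⟩
  P={2,5}:  v_{2} + v_{5} = v_{1} ; sig = ⟨2 | 1⟩
  P={4,6}:  v_{4} + v_{6} = v_{1} ; sig = ⟨2 | 1⟩
  P={2,6}:  v_{2} + v_{6} = 2·v_{1} ; sig = ⟨2 | 2⟩
  P={3,6}:  v_{3} + v_{6} = 2·v_{5} ; sig = ⟨2 | 2⟩

so the primitive-relation signature multiset is
[⟨2 | 0⟩, ⟨2 | 0⟩, ⟨2 | 1⟩, ⟨2 | 1⟩, ⟨2 | 1⟩, ⟨2 | 1⟩, ⟨2 | 1⟩, ⟨2 | 2⟩, ⟨2 | 2⟩]


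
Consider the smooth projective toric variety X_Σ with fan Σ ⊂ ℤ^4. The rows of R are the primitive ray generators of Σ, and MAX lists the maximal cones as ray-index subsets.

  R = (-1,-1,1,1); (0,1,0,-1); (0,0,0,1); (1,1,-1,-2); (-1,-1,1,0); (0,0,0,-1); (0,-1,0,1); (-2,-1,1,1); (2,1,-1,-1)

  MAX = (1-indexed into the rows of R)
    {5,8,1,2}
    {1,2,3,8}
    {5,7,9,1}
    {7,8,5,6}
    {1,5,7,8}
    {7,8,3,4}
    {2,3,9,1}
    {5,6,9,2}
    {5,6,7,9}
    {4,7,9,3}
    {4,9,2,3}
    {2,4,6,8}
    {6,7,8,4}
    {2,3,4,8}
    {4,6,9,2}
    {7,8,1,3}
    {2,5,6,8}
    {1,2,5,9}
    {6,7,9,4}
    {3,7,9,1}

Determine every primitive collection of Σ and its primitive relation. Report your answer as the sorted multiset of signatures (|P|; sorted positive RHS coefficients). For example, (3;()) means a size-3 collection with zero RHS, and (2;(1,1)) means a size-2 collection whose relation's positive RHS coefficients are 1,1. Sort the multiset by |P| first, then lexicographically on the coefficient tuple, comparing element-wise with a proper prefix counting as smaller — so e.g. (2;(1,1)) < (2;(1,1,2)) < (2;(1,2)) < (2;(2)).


The 7 primitive collections of Σ (r=9, n=4):

  P={2,7}:  v_{2} + v_{7} = 0 ; sig = (2;())
  P={3,6}:  v_{3} + v_{6} = 0 ; sig = (2;())
  P={8,9}:  v_{8} + v_{9} = 0 ; sig = (2;())
  P={1,4}:  v_{1} + v_{4} = v_{6} ; sig = (2;(1))
  P={1,6}:  v_{1} + v_{6} = v_{5} ; sig = (2;(1))
  P={3,5}:  v_{3} + v_{5} = v_{1} ; sig = (2;(1))
  P={4,5}:  v_{4} + v_{5} = 2·v_{6} ; sig = (2;(2))

Sorted signature multiset PRS(X):
[(2;()), (2;()), (2;()), (2;(1)), (2;(1)), (2;(1)), (2;(2))]


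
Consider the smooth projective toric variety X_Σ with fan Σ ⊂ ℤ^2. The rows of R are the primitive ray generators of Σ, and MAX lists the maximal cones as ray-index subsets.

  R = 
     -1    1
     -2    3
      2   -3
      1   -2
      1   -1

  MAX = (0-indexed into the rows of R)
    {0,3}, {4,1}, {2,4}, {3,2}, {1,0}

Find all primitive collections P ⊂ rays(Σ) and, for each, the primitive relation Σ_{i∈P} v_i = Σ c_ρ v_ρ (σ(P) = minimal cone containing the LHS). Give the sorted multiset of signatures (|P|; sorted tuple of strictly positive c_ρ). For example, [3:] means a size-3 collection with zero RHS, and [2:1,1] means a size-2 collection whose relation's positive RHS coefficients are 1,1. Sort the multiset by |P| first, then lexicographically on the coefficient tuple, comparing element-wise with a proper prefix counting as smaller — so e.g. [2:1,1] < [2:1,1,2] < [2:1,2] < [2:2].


Δ(Σ) — 5 vertices, 5 min non-faces:

  P = {0,4}:  v_{0} + v_{4} = 0  ⇒ sig = [2:]
  P = {1,2}:  v_{1} + v_{2} = 0  ⇒ sig = [2:]
  P = {0,2}:  v_{0} + v_{2} = v_{3}  ⇒ sig = [2:1]
  P = {1,3}:  v_{1} + v_{3} = v_{0}  ⇒ sig = [2:1]
  P = {3,4}:  v_{3} + v_{4} = v_{2}  ⇒ sig = [2:1]

Signatures (|P|; sorted positive RHS coefficients), sorted:
[[2:], [2:], [2:1], [2:1], [2:1]]


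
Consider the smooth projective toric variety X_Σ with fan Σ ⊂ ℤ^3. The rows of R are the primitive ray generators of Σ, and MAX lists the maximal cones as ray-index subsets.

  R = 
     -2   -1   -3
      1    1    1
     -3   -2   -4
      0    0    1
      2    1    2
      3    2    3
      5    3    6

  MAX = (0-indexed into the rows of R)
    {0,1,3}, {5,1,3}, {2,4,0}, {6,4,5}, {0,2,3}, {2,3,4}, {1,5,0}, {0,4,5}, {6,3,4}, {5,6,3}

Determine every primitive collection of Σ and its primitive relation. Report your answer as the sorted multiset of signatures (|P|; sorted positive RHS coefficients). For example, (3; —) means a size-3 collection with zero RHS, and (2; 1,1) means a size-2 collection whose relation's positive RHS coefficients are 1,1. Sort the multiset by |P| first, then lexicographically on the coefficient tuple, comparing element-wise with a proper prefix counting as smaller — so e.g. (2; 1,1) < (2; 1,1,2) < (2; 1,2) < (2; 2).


Minimal non-faces — 9 found among 7 rays, 10 max cones:

  {0,6}:  v_{0} + v_{6} = v_{5} — sig = (2; 1)
  {1,2}:  v_{1} + v_{2} = v_{0} — sig = (2; 1)
  {1,4}:  v_{1} + v_{4} = v_{5} — sig = (2; 1)
  {2,6}:  v_{2} + v_{6} = v_{4} — sig = (2; 1)
  {2,5}:  v_{2} + v_{5} = v_{0} + v_{4} — sig = (2; 1,1)
  {1,6}:  v_{1} + v_{6} = v_{3} + 2·v_{5} — sig = (2; 1,2)
  {0,3,4}:  v_{0} + v_{3} + v_{4} = 0 — sig = (3; —)
  {0,3,5}:  v_{0} + v_{3} + v_{5} = v_{1} — sig = (3; 1)
  {3,4,5}:  v_{3} + v_{4} + v_{5} = v_{6} — sig = (3; 1)

Signatures (|P|; sorted positive RHS coefficients), sorted:
    (2; 1)
    (2; 1)
    (2; 1)
    (2; 1)
    (2; 1,1)
    (2; 1,2)
    (3; —)
    (3; 1)
    (3; 1)


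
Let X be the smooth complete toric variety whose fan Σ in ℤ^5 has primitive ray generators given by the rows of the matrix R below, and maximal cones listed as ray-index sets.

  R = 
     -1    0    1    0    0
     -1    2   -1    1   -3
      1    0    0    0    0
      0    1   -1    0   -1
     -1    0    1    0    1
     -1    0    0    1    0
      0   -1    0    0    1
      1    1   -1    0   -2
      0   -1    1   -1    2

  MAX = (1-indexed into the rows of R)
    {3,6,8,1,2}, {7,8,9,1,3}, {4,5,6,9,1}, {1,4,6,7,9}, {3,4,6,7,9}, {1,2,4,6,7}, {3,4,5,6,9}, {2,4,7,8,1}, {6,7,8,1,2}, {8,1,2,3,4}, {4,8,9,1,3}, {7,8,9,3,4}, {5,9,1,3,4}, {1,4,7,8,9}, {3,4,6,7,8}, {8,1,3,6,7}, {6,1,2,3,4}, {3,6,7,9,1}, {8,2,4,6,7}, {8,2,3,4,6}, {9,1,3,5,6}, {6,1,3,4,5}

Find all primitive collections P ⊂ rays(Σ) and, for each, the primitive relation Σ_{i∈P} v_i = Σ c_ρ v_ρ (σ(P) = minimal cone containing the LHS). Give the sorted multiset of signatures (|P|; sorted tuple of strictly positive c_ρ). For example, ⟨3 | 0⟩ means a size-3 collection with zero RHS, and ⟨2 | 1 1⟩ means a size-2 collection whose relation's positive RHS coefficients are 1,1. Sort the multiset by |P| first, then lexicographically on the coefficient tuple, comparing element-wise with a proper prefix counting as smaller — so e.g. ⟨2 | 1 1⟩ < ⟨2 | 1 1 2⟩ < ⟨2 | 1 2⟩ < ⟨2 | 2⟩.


The 9 primitive collections of Σ (r=9, n=5):

  • {2,9}:  v_{2} + v_{9} = v_{1} + v_{4} ; sig = ⟨2 | 1 1⟩
  • {5,7}:  v_{5} + v_{7} = v_{6} + v_{9} ; sig = ⟨2 | 1 1⟩
  • {5,8}:  v_{5} + v_{8} = v_{1} + v_{3} + v_{4} ; sig = ⟨2 | 1 1 1⟩
  • {2,5}:  v_{2} + v_{5} = 2·v_{1} + v_{3} + 2·v_{4} + v_{6} ; sig = ⟨2 | 1 1 2 2⟩
  • {6,8,9}:  v_{6} + v_{8} + v_{9} = 0 ; sig = ⟨3 | 0⟩
  • {2,3,7}:  v_{2} + v_{3} + v_{7} = v_{6} + v_{8} ; sig = ⟨3 | 1 1⟩
  • {1,3,4,7}:  v_{1} + v_{3} + v_{4} + v_{7} = 0 ; sig = ⟨4 | 0⟩
  • {1,4,6,8}:  v_{1} + v_{4} + v_{6} + v_{8} = v_{2} ; sig = ⟨4 | 1⟩
  • {1,3,4,6,9}:  v_{1} + v_{3} + v_{4} + v_{6} + v_{9} = v_{5} ; sig = ⟨5 | 1⟩

Hence PRS(X_Σ) =
    ⟨2 | 1 1⟩
    ⟨2 | 1 1⟩
    ⟨2 | 1 1 1⟩
    ⟨2 | 1 1 2 2⟩
    ⟨3 | 0⟩
    ⟨3 | 1 1⟩
    ⟨4 | 0⟩
    ⟨4 | 1⟩
    ⟨5 | 1⟩


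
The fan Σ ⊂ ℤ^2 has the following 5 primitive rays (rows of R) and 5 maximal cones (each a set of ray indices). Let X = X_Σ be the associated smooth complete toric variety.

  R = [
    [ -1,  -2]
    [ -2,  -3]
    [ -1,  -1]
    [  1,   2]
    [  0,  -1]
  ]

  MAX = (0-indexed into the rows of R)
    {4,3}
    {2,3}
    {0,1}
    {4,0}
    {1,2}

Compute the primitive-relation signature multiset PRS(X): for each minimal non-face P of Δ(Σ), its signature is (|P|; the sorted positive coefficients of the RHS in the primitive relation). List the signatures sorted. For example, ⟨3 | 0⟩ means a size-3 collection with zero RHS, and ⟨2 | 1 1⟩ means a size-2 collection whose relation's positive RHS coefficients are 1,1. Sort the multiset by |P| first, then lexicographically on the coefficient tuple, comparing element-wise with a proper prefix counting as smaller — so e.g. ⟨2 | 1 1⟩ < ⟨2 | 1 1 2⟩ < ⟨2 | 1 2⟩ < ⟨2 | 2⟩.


|primitive collections| = 5. Relations:

  • {0,3}:  v_{0} + v_{3} = 0  →  sig = ⟨2 | 0⟩
  • {0,2}:  v_{0} + v_{2} = v_{1}  →  sig = ⟨2 | 1⟩
  • {1,3}:  v_{1} + v_{3} = v_{2}  →  sig = ⟨2 | 1⟩
  • {2,4}:  v_{2} + v_{4} = v_{0}  →  sig = ⟨2 | 1⟩
  • {1,4}:  v_{1} + v_{4} = 2·v_{0}  →  sig = ⟨2 | 2⟩

Hence PRS(X_Σ) =
{ ⟨2 | 0⟩,  ⟨2 | 1⟩ ×3,  ⟨2 | 2⟩ }


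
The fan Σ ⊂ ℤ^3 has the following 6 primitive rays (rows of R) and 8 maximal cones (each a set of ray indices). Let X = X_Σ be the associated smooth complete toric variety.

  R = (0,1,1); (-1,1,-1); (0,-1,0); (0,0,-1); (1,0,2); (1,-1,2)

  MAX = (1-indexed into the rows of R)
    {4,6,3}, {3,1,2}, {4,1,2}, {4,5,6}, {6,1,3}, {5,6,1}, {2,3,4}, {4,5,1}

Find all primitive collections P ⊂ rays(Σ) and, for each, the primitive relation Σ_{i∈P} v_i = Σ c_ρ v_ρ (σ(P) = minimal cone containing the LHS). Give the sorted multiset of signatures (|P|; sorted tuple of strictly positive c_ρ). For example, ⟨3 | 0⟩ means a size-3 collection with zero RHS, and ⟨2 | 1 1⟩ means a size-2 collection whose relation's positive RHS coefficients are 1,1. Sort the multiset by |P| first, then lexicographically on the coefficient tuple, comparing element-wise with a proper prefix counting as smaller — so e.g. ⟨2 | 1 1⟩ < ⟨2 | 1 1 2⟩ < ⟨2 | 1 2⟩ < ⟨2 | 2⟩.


5 minimal non-faces of Δ(Σ) (on 6 rays):

  P={2,5}:  v_{2} + v_{5} = v_{1} ; sig = ⟨2 | 1⟩
  P={3,5}:  v_{3} + v_{5} = v_{6} ; sig = ⟨2 | 1⟩
  P={2,6}:  v_{2} + v_{6} = v_{1} + v_{3} ; sig = ⟨2 | 1 1⟩
  P={1,3,4}:  v_{1} + v_{3} + v_{4} = 0 ; sig = ⟨3 | 0⟩
  P={1,4,6}:  v_{1} + v_{4} + v_{6} = v_{5} ; sig = ⟨3 | 1⟩

so the primitive-relation signature multiset is
    |P|=2: 3 collections, coeffs (1), (1), (1,1)
    |P|=3: 2 collections, coeffs (), (1)


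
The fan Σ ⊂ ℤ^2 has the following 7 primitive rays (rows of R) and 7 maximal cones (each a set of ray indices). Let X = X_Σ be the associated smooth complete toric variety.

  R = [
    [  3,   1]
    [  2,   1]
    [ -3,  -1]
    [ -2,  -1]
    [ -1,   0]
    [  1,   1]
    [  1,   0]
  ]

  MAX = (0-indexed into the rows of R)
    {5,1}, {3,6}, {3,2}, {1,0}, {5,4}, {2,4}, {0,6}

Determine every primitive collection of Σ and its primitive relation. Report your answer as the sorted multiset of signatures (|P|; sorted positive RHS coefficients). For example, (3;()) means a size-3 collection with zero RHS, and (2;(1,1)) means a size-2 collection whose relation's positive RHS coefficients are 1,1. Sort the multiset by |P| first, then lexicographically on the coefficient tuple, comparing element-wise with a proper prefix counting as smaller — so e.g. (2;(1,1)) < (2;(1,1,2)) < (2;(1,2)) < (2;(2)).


Σ has 14 primitive collections:

  {0,2}:  v_{0} + v_{2} = 0  ⇒ sig = (2;())
  {1,3}:  v_{1} + v_{3} = 0  ⇒ sig = (2;())
  {4,6}:  v_{4} + v_{6} = 0  ⇒ sig = (2;())
  {0,3}:  v_{0} + v_{3} = v_{6}  ⇒ sig = (2;(1))
  {0,4}:  v_{0} + v_{4} = v_{1}  ⇒ sig = (2;(1))
  {1,2}:  v_{1} + v_{2} = v_{4}  ⇒ sig = (2;(1))
  {1,4}:  v_{1} + v_{4} = v_{5}  ⇒ sig = (2;(1))
  {1,6}:  v_{1} + v_{6} = v_{0}  ⇒ sig = (2;(1))
  {2,6}:  v_{2} + v_{6} = v_{3}  ⇒ sig = (2;(1))
  {3,4}:  v_{3} + v_{4} = v_{2}  ⇒ sig = (2;(1))
  {3,5}:  v_{3} + v_{5} = v_{4}  ⇒ sig = (2;(1))
  {5,6}:  v_{5} + v_{6} = v_{1}  ⇒ sig = (2;(1))
  {0,5}:  v_{0} + v_{5} = 2·v_{1}  ⇒ sig = (2;(2))
  {2,5}:  v_{2} + v_{5} = 2·v_{4}  ⇒ sig = (2;(2))

Sorted signature multiset PRS(X):
    |P|=2: 14 collections, coeffs (), (), (), (1), (1), (1), (1), (1), (1), (1), (1), (1), (2), (2)


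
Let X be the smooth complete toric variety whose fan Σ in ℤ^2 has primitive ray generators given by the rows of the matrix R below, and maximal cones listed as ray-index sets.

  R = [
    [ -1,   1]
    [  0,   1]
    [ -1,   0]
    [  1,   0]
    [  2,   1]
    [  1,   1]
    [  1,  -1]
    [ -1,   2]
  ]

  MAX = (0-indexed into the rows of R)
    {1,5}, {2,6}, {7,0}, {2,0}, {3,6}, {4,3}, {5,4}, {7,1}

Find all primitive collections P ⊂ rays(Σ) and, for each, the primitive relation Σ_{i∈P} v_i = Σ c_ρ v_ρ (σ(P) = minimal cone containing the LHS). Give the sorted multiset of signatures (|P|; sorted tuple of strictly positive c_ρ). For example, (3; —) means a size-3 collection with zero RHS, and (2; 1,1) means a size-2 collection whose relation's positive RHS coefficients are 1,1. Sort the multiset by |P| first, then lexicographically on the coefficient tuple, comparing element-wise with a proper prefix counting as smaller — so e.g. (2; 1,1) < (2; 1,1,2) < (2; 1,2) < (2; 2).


20 minimal non-faces of Δ(Σ) (on 8 rays):

  P = {0,6}:  v_{0} + v_{6} = 0 — sig = (2; —)
  P = {2,3}:  v_{2} + v_{3} = 0 — sig = (2; —)
  P = {0,1}:  v_{0} + v_{1} = v_{7} — sig = (2; 1)
  P = {0,3}:  v_{0} + v_{3} = v_{1} — sig = (2; 1)
  P = {1,2}:  v_{1} + v_{2} = v_{0} — sig = (2; 1)
  P = {1,3}:  v_{1} + v_{3} = v_{5} — sig = (2; 1)
  P = {1,6}:  v_{1} + v_{6} = v_{3} — sig = (2; 1)
  P = {2,4}:  v_{2} + v_{4} = v_{5} — sig = (2; 1)
  P = {2,5}:  v_{2} + v_{5} = v_{1} — sig = (2; 1)
  P = {3,5}:  v_{3} + v_{5} = v_{4} — sig = (2; 1)
  P = {6,7}:  v_{6} + v_{7} = v_{1} — sig = (2; 1)
  P = {0,4}:  v_{0} + v_{4} = v_{1} + v_{5} — sig = (2; 1,1)
  P = {4,7}:  v_{4} + v_{7} = 2·v_{1} + v_{5} — sig = (2; 1,2)
  P = {0,5}:  v_{0} + v_{5} = 2·v_{1} — sig = (2; 2)
  P = {1,4}:  v_{1} + v_{4} = 2·v_{5} — sig = (2; 2)
  P = {2,7}:  v_{2} + v_{7} = 2·v_{0} — sig = (2; 2)
  P = {3,7}:  v_{3} + v_{7} = 2·v_{1} — sig = (2; 2)
  P = {5,6}:  v_{5} + v_{6} = 2·v_{3} — sig = (2; 2)
  P = {4,6}:  v_{4} + v_{6} = 3·v_{3} — sig = (2; 3)
  P = {5,7}:  v_{5} + v_{7} = 3·v_{1} — sig = (2; 3)

Signatures (|P|; sorted positive RHS coefficients), sorted:
    (2; —)
    (2; —)
    (2; 1)
    (2; 1)
    (2; 1)
    (2; 1)
    (2; 1)
    (2; 1)
    (2; 1)
    (2; 1)
    (2; 1)
    (2; 1,1)
    (2; 1,2)
    (2; 2)
    (2; 2)
    (2; 2)
    (2; 2)
    (2; 2)
    (2; 3)
    (2; 3)


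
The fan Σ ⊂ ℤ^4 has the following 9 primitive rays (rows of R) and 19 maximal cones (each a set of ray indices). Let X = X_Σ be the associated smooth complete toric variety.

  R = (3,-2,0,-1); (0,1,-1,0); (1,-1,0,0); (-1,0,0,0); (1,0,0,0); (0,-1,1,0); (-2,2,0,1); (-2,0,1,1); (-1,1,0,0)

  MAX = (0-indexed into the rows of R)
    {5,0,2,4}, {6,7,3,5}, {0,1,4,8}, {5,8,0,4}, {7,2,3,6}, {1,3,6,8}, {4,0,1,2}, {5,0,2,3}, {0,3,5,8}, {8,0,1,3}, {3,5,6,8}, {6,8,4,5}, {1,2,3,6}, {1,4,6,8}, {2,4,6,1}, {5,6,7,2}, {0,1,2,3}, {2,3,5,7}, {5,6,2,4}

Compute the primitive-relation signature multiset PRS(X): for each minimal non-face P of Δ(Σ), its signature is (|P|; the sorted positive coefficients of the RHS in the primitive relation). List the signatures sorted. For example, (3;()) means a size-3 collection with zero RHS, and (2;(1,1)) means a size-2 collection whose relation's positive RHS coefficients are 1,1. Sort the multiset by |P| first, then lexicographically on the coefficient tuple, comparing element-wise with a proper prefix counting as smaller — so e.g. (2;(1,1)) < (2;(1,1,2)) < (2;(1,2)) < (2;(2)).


Σ has 9 primitive collections:

  P = {1,5}:  v_{1} + v_{5} = 0 ; sig = (2;())
  P = {2,8}:  v_{2} + v_{8} = 0 ; sig = (2;())
  P = {3,4}:  v_{3} + v_{4} = 0 ; sig = (2;())
  P = {0,6}:  v_{0} + v_{6} = v_{4} ; sig = (2;(1))
  P = {0,7}:  v_{0} + v_{7} = v_{2} + v_{5} ; sig = (2;(1,1))
  P = {1,7}:  v_{1} + v_{7} = v_{2} + v_{3} + v_{6} ; sig = (2;(1,1,1))
  P = {4,7}:  v_{4} + v_{7} = v_{2} + v_{5} + v_{6} ; sig = (2;(1,1,1))
  P = {7,8}:  v_{7} + v_{8} = v_{3} + v_{5} + v_{6} ; sig = (2;(1,1,1))
  P = {2,3,5,6}:  v_{2} + v_{3} + v_{5} + v_{6} = v_{7} ; sig = (4;(1))

so the primitive-relation signature multiset is
    |P|=2: 8 collections, coeffs (), (), (), (1), (1,1), (1,1,1), (1,1,1), (1,1,1)
    |P|=4: 1 collection, coeffs (1)


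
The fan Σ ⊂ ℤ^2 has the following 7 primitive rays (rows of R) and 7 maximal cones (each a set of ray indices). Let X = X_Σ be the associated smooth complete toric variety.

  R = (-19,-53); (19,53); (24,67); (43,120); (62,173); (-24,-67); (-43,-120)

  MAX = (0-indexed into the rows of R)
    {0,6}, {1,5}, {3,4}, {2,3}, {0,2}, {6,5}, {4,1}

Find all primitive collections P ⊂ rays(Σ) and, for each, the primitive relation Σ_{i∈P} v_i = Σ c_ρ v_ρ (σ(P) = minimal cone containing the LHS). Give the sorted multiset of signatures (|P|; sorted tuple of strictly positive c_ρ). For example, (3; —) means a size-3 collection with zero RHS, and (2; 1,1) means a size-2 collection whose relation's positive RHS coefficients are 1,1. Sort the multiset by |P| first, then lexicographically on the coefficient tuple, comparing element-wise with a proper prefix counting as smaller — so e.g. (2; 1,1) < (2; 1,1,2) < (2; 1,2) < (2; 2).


Σ has 14 primitive collections:

  P = {0,1}:  v_{0} + v_{1} = 0  ⟹  sig = (2; —)
  P = {2,5}:  v_{2} + v_{5} = 0  ⟹  sig = (2; —)
  P = {3,6}:  v_{3} + v_{6} = 0  ⟹  sig = (2; —)
  P = {0,3}:  v_{0} + v_{3} = v_{2}  ⟹  sig = (2; 1)
  P = {0,4}:  v_{0} + v_{4} = v_{3}  ⟹  sig = (2; 1)
  P = {0,5}:  v_{0} + v_{5} = v_{6}  ⟹  sig = (2; 1)
  P = {1,2}:  v_{1} + v_{2} = v_{3}  ⟹  sig = (2; 1)
  P = {1,3}:  v_{1} + v_{3} = v_{4}  ⟹  sig = (2; 1)
  P = {1,6}:  v_{1} + v_{6} = v_{5}  ⟹  sig = (2; 1)
  P = {2,6}:  v_{2} + v_{6} = v_{0}  ⟹  sig = (2; 1)
  P = {3,5}:  v_{3} + v_{5} = v_{1}  ⟹  sig = (2; 1)
  P = {4,6}:  v_{4} + v_{6} = v_{1}  ⟹  sig = (2; 1)
  P = {2,4}:  v_{2} + v_{4} = 2·v_{3}  ⟹  sig = (2; 2)
  P = {4,5}:  v_{4} + v_{5} = 2·v_{1}  ⟹  sig = (2; 2)

Sorted signature multiset PRS(X):
{ (2; —) ×3,  (2; 1) ×9,  (2; 2) ×2 }


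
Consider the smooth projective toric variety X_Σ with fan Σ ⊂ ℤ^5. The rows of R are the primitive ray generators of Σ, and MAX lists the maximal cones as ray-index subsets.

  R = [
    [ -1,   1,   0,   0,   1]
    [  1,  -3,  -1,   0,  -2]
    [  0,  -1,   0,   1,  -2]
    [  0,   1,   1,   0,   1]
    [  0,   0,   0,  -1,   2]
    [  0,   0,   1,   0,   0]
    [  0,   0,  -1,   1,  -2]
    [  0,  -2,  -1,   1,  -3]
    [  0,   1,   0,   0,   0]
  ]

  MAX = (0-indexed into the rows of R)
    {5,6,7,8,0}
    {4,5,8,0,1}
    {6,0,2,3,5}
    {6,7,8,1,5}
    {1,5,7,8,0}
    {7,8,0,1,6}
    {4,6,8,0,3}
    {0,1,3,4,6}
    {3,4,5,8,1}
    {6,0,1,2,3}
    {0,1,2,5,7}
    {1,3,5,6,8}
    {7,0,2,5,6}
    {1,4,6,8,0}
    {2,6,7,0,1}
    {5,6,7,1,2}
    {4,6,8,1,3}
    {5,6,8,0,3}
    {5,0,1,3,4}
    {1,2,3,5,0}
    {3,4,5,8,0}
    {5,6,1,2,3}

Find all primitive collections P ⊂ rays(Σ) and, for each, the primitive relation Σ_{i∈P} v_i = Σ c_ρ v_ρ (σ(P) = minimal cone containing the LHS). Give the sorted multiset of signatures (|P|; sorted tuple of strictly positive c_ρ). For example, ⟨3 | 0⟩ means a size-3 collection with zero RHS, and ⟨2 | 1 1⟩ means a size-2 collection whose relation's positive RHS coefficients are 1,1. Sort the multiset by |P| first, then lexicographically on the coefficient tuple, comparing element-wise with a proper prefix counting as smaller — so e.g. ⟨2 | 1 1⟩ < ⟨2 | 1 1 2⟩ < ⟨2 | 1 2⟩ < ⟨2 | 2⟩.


|primitive collections| = 7. Relations:

  P = {3,7}:  v_{3} + v_{7} = v_{2}  so sig = ⟨2 | 1⟩
  P = {2,8}:  v_{2} + v_{8} = v_{5} + v_{6}  so sig = ⟨2 | 1 1⟩
  P = {4,7}:  v_{4} + v_{7} = v_{0} + v_{1}  so sig = ⟨2 | 1 1⟩
  P = {2,4}:  v_{2} + v_{4} = v_{0} + v_{1} + v_{3}  so sig = ⟨2 | 1 1 1⟩
  P = {4,5,6}:  v_{4} + v_{5} + v_{6} = 0  so sig = ⟨3 | 0⟩
  P = {0,1,3,8}:  v_{0} + v_{1} + v_{3} + v_{8} = 0  so sig = ⟨4 | 0⟩
  P = {0,1,5,6}:  v_{0} + v_{1} + v_{5} + v_{6} = v_{7}  so sig = ⟨4 | 1⟩

so the primitive-relation signature multiset is
{ ⟨2 | 1⟩,  ⟨2 | 1 1⟩ ×2,  ⟨2 | 1 1 1⟩,  ⟨3 | 0⟩,  ⟨4 | 0⟩,  ⟨4 | 1⟩ }


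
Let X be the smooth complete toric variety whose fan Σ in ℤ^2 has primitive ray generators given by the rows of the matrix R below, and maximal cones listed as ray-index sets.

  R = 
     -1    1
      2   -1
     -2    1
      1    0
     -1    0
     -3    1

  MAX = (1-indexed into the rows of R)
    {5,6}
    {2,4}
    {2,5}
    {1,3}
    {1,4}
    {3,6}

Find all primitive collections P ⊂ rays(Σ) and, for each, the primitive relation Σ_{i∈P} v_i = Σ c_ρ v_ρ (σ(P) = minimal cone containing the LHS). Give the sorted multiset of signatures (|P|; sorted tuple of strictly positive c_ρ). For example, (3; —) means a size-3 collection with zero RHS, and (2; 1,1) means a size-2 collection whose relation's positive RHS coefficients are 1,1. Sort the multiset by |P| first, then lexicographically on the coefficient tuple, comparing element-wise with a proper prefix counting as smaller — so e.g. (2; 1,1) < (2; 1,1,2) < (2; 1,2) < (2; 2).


9 collections generate NE(X_Σ); each relation:

  P = {2,3}:  v_{2} + v_{3} = 0  ⇒ sig = (2; —)
  P = {4,5}:  v_{4} + v_{5} = 0  ⇒ sig = (2; —)
  P = {1,2}:  v_{1} + v_{2} = v_{4}  ⇒ sig = (2; 1)
  P = {1,5}:  v_{1} + v_{5} = v_{3}  ⇒ sig = (2; 1)
  P = {2,6}:  v_{2} + v_{6} = v_{5}  ⇒ sig = (2; 1)
  P = {3,4}:  v_{3} + v_{4} = v_{1}  ⇒ sig = (2; 1)
  P = {3,5}:  v_{3} + v_{5} = v_{6}  ⇒ sig = (2; 1)
  P = {4,6}:  v_{4} + v_{6} = v_{3}  ⇒ sig = (2; 1)
  P = {1,6}:  v_{1} + v_{6} = 2·v_{3}  ⇒ sig = (2; 2)

Hence PRS(X_Σ) =
[(2; —), (2; —), (2; 1), (2; 1), (2; 1), (2; 1), (2; 1), (2; 1), (2; 2)]
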